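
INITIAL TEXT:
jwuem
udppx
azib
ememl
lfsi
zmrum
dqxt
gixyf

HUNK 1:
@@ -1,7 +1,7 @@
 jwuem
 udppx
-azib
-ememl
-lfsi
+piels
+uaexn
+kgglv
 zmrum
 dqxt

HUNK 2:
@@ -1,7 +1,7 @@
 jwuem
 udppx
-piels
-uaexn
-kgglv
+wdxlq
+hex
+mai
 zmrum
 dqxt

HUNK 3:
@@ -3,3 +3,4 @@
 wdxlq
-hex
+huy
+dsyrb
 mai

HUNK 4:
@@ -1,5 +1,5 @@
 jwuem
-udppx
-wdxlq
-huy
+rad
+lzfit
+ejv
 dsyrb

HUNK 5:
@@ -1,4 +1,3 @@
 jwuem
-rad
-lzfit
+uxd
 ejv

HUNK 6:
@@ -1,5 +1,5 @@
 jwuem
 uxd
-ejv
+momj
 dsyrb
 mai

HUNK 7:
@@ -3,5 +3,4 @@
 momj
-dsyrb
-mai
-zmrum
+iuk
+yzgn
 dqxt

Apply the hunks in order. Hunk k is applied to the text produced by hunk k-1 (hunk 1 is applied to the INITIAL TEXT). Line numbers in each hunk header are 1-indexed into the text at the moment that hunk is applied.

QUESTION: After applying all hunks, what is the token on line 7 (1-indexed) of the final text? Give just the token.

Answer: gixyf

Derivation:
Hunk 1: at line 1 remove [azib,ememl,lfsi] add [piels,uaexn,kgglv] -> 8 lines: jwuem udppx piels uaexn kgglv zmrum dqxt gixyf
Hunk 2: at line 1 remove [piels,uaexn,kgglv] add [wdxlq,hex,mai] -> 8 lines: jwuem udppx wdxlq hex mai zmrum dqxt gixyf
Hunk 3: at line 3 remove [hex] add [huy,dsyrb] -> 9 lines: jwuem udppx wdxlq huy dsyrb mai zmrum dqxt gixyf
Hunk 4: at line 1 remove [udppx,wdxlq,huy] add [rad,lzfit,ejv] -> 9 lines: jwuem rad lzfit ejv dsyrb mai zmrum dqxt gixyf
Hunk 5: at line 1 remove [rad,lzfit] add [uxd] -> 8 lines: jwuem uxd ejv dsyrb mai zmrum dqxt gixyf
Hunk 6: at line 1 remove [ejv] add [momj] -> 8 lines: jwuem uxd momj dsyrb mai zmrum dqxt gixyf
Hunk 7: at line 3 remove [dsyrb,mai,zmrum] add [iuk,yzgn] -> 7 lines: jwuem uxd momj iuk yzgn dqxt gixyf
Final line 7: gixyf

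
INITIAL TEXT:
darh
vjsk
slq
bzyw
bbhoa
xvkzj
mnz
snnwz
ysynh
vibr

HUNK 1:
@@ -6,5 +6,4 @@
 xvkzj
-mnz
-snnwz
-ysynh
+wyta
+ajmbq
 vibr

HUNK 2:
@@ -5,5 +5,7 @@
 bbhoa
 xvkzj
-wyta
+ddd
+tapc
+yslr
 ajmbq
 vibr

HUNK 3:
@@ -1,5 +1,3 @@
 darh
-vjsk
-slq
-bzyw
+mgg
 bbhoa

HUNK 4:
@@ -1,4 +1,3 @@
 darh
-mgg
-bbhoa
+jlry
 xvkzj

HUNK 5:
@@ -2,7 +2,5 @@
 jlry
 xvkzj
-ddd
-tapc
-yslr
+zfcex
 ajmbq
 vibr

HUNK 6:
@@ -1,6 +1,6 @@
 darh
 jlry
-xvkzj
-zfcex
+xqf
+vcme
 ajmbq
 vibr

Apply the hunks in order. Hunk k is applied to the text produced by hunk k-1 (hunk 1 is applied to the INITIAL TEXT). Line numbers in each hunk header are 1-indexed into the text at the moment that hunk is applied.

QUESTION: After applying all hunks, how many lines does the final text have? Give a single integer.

Answer: 6

Derivation:
Hunk 1: at line 6 remove [mnz,snnwz,ysynh] add [wyta,ajmbq] -> 9 lines: darh vjsk slq bzyw bbhoa xvkzj wyta ajmbq vibr
Hunk 2: at line 5 remove [wyta] add [ddd,tapc,yslr] -> 11 lines: darh vjsk slq bzyw bbhoa xvkzj ddd tapc yslr ajmbq vibr
Hunk 3: at line 1 remove [vjsk,slq,bzyw] add [mgg] -> 9 lines: darh mgg bbhoa xvkzj ddd tapc yslr ajmbq vibr
Hunk 4: at line 1 remove [mgg,bbhoa] add [jlry] -> 8 lines: darh jlry xvkzj ddd tapc yslr ajmbq vibr
Hunk 5: at line 2 remove [ddd,tapc,yslr] add [zfcex] -> 6 lines: darh jlry xvkzj zfcex ajmbq vibr
Hunk 6: at line 1 remove [xvkzj,zfcex] add [xqf,vcme] -> 6 lines: darh jlry xqf vcme ajmbq vibr
Final line count: 6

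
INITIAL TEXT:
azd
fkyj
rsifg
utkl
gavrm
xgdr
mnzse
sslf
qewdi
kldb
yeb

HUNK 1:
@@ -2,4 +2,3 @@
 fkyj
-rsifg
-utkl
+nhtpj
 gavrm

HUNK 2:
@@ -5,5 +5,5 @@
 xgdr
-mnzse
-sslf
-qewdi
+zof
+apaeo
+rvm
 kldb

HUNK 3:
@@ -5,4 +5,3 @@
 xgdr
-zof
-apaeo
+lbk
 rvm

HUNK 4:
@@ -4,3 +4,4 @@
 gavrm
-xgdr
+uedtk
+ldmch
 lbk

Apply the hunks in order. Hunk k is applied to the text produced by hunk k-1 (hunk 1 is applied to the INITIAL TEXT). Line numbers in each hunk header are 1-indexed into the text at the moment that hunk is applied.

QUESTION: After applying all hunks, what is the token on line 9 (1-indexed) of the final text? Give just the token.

Answer: kldb

Derivation:
Hunk 1: at line 2 remove [rsifg,utkl] add [nhtpj] -> 10 lines: azd fkyj nhtpj gavrm xgdr mnzse sslf qewdi kldb yeb
Hunk 2: at line 5 remove [mnzse,sslf,qewdi] add [zof,apaeo,rvm] -> 10 lines: azd fkyj nhtpj gavrm xgdr zof apaeo rvm kldb yeb
Hunk 3: at line 5 remove [zof,apaeo] add [lbk] -> 9 lines: azd fkyj nhtpj gavrm xgdr lbk rvm kldb yeb
Hunk 4: at line 4 remove [xgdr] add [uedtk,ldmch] -> 10 lines: azd fkyj nhtpj gavrm uedtk ldmch lbk rvm kldb yeb
Final line 9: kldb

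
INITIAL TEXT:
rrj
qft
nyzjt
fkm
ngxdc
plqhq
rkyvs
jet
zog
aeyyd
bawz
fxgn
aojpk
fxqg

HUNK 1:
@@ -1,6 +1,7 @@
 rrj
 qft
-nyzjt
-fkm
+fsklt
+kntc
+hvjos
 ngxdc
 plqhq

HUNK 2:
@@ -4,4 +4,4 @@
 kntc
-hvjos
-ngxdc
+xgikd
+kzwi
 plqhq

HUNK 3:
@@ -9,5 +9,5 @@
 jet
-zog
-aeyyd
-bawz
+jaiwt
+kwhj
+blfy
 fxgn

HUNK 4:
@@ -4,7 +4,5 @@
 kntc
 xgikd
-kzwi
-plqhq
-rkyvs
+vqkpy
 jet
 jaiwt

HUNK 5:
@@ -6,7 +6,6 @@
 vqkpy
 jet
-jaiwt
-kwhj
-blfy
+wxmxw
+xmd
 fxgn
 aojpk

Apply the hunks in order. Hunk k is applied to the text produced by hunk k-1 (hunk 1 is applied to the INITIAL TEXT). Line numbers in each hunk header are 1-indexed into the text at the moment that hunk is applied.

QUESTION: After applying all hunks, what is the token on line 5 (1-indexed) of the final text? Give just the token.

Hunk 1: at line 1 remove [nyzjt,fkm] add [fsklt,kntc,hvjos] -> 15 lines: rrj qft fsklt kntc hvjos ngxdc plqhq rkyvs jet zog aeyyd bawz fxgn aojpk fxqg
Hunk 2: at line 4 remove [hvjos,ngxdc] add [xgikd,kzwi] -> 15 lines: rrj qft fsklt kntc xgikd kzwi plqhq rkyvs jet zog aeyyd bawz fxgn aojpk fxqg
Hunk 3: at line 9 remove [zog,aeyyd,bawz] add [jaiwt,kwhj,blfy] -> 15 lines: rrj qft fsklt kntc xgikd kzwi plqhq rkyvs jet jaiwt kwhj blfy fxgn aojpk fxqg
Hunk 4: at line 4 remove [kzwi,plqhq,rkyvs] add [vqkpy] -> 13 lines: rrj qft fsklt kntc xgikd vqkpy jet jaiwt kwhj blfy fxgn aojpk fxqg
Hunk 5: at line 6 remove [jaiwt,kwhj,blfy] add [wxmxw,xmd] -> 12 lines: rrj qft fsklt kntc xgikd vqkpy jet wxmxw xmd fxgn aojpk fxqg
Final line 5: xgikd

Answer: xgikd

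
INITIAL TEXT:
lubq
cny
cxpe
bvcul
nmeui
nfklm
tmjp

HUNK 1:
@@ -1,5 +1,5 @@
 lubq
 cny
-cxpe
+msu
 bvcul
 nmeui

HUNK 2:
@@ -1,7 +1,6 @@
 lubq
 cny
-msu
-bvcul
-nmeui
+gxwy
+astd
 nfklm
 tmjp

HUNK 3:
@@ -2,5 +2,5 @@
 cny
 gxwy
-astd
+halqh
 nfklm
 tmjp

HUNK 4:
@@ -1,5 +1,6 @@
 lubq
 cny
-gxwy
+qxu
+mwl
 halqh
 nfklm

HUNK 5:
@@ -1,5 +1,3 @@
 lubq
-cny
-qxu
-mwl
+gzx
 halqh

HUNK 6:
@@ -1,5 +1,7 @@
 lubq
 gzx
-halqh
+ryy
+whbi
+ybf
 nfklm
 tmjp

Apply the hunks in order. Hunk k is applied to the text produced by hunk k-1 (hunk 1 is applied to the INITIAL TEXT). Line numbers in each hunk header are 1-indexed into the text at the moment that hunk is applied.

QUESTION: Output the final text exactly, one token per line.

Answer: lubq
gzx
ryy
whbi
ybf
nfklm
tmjp

Derivation:
Hunk 1: at line 1 remove [cxpe] add [msu] -> 7 lines: lubq cny msu bvcul nmeui nfklm tmjp
Hunk 2: at line 1 remove [msu,bvcul,nmeui] add [gxwy,astd] -> 6 lines: lubq cny gxwy astd nfklm tmjp
Hunk 3: at line 2 remove [astd] add [halqh] -> 6 lines: lubq cny gxwy halqh nfklm tmjp
Hunk 4: at line 1 remove [gxwy] add [qxu,mwl] -> 7 lines: lubq cny qxu mwl halqh nfklm tmjp
Hunk 5: at line 1 remove [cny,qxu,mwl] add [gzx] -> 5 lines: lubq gzx halqh nfklm tmjp
Hunk 6: at line 1 remove [halqh] add [ryy,whbi,ybf] -> 7 lines: lubq gzx ryy whbi ybf nfklm tmjp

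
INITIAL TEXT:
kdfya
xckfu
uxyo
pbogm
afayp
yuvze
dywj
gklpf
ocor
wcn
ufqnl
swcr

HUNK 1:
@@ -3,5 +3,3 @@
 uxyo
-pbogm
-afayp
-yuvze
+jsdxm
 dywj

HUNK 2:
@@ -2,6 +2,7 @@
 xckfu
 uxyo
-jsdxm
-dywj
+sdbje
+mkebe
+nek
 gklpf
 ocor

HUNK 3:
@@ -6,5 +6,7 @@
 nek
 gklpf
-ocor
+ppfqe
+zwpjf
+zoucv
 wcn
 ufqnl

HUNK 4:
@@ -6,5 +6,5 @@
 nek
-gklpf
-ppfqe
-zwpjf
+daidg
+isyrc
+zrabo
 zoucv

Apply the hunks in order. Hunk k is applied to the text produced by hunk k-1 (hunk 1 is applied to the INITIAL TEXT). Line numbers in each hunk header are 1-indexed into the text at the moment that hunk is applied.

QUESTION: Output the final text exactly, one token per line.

Answer: kdfya
xckfu
uxyo
sdbje
mkebe
nek
daidg
isyrc
zrabo
zoucv
wcn
ufqnl
swcr

Derivation:
Hunk 1: at line 3 remove [pbogm,afayp,yuvze] add [jsdxm] -> 10 lines: kdfya xckfu uxyo jsdxm dywj gklpf ocor wcn ufqnl swcr
Hunk 2: at line 2 remove [jsdxm,dywj] add [sdbje,mkebe,nek] -> 11 lines: kdfya xckfu uxyo sdbje mkebe nek gklpf ocor wcn ufqnl swcr
Hunk 3: at line 6 remove [ocor] add [ppfqe,zwpjf,zoucv] -> 13 lines: kdfya xckfu uxyo sdbje mkebe nek gklpf ppfqe zwpjf zoucv wcn ufqnl swcr
Hunk 4: at line 6 remove [gklpf,ppfqe,zwpjf] add [daidg,isyrc,zrabo] -> 13 lines: kdfya xckfu uxyo sdbje mkebe nek daidg isyrc zrabo zoucv wcn ufqnl swcr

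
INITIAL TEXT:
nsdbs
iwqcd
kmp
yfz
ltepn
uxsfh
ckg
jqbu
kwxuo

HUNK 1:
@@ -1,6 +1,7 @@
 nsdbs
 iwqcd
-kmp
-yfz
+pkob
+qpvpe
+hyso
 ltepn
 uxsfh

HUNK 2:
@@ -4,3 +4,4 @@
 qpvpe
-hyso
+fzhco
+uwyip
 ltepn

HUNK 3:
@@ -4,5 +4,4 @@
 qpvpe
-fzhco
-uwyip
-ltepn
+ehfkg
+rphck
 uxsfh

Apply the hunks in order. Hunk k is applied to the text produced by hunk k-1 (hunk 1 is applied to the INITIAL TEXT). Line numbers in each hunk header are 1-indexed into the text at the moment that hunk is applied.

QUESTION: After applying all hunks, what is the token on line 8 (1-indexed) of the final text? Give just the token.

Answer: ckg

Derivation:
Hunk 1: at line 1 remove [kmp,yfz] add [pkob,qpvpe,hyso] -> 10 lines: nsdbs iwqcd pkob qpvpe hyso ltepn uxsfh ckg jqbu kwxuo
Hunk 2: at line 4 remove [hyso] add [fzhco,uwyip] -> 11 lines: nsdbs iwqcd pkob qpvpe fzhco uwyip ltepn uxsfh ckg jqbu kwxuo
Hunk 3: at line 4 remove [fzhco,uwyip,ltepn] add [ehfkg,rphck] -> 10 lines: nsdbs iwqcd pkob qpvpe ehfkg rphck uxsfh ckg jqbu kwxuo
Final line 8: ckg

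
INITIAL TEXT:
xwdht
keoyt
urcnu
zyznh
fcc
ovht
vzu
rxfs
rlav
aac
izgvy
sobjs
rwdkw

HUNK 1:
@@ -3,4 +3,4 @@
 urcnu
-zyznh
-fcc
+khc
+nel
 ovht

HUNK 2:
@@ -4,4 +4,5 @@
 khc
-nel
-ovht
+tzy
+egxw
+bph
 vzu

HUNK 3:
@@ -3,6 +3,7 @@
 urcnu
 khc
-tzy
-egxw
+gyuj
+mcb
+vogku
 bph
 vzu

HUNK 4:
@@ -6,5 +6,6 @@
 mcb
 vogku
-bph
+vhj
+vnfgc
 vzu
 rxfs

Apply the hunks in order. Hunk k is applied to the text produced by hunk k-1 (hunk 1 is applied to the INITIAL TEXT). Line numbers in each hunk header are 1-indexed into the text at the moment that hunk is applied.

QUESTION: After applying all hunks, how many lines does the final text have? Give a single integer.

Hunk 1: at line 3 remove [zyznh,fcc] add [khc,nel] -> 13 lines: xwdht keoyt urcnu khc nel ovht vzu rxfs rlav aac izgvy sobjs rwdkw
Hunk 2: at line 4 remove [nel,ovht] add [tzy,egxw,bph] -> 14 lines: xwdht keoyt urcnu khc tzy egxw bph vzu rxfs rlav aac izgvy sobjs rwdkw
Hunk 3: at line 3 remove [tzy,egxw] add [gyuj,mcb,vogku] -> 15 lines: xwdht keoyt urcnu khc gyuj mcb vogku bph vzu rxfs rlav aac izgvy sobjs rwdkw
Hunk 4: at line 6 remove [bph] add [vhj,vnfgc] -> 16 lines: xwdht keoyt urcnu khc gyuj mcb vogku vhj vnfgc vzu rxfs rlav aac izgvy sobjs rwdkw
Final line count: 16

Answer: 16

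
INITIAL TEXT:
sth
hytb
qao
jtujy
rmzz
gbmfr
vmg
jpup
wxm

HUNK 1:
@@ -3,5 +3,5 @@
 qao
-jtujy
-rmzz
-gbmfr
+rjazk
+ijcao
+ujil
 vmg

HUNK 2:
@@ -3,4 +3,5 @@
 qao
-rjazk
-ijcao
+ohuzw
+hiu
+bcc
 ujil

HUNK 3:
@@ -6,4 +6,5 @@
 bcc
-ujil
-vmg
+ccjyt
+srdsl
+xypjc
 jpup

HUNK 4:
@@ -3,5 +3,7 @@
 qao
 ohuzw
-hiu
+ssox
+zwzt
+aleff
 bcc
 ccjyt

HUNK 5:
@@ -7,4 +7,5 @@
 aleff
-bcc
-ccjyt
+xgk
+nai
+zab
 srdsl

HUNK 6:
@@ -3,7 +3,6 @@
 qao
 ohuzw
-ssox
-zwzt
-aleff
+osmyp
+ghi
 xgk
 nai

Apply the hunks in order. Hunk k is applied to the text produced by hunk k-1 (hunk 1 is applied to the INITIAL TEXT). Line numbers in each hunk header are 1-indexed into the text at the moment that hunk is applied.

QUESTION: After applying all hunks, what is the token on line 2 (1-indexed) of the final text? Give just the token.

Hunk 1: at line 3 remove [jtujy,rmzz,gbmfr] add [rjazk,ijcao,ujil] -> 9 lines: sth hytb qao rjazk ijcao ujil vmg jpup wxm
Hunk 2: at line 3 remove [rjazk,ijcao] add [ohuzw,hiu,bcc] -> 10 lines: sth hytb qao ohuzw hiu bcc ujil vmg jpup wxm
Hunk 3: at line 6 remove [ujil,vmg] add [ccjyt,srdsl,xypjc] -> 11 lines: sth hytb qao ohuzw hiu bcc ccjyt srdsl xypjc jpup wxm
Hunk 4: at line 3 remove [hiu] add [ssox,zwzt,aleff] -> 13 lines: sth hytb qao ohuzw ssox zwzt aleff bcc ccjyt srdsl xypjc jpup wxm
Hunk 5: at line 7 remove [bcc,ccjyt] add [xgk,nai,zab] -> 14 lines: sth hytb qao ohuzw ssox zwzt aleff xgk nai zab srdsl xypjc jpup wxm
Hunk 6: at line 3 remove [ssox,zwzt,aleff] add [osmyp,ghi] -> 13 lines: sth hytb qao ohuzw osmyp ghi xgk nai zab srdsl xypjc jpup wxm
Final line 2: hytb

Answer: hytb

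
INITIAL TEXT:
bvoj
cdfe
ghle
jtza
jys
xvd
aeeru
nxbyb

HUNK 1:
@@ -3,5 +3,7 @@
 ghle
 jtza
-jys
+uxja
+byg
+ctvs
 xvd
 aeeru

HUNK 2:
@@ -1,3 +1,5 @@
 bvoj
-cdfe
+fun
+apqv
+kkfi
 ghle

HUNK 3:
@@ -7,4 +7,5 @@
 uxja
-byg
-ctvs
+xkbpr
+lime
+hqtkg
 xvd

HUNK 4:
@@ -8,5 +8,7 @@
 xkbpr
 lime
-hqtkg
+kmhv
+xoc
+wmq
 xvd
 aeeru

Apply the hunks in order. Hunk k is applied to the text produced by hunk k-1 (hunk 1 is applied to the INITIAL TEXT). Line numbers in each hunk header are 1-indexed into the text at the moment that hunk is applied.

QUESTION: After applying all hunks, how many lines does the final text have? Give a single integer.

Answer: 15

Derivation:
Hunk 1: at line 3 remove [jys] add [uxja,byg,ctvs] -> 10 lines: bvoj cdfe ghle jtza uxja byg ctvs xvd aeeru nxbyb
Hunk 2: at line 1 remove [cdfe] add [fun,apqv,kkfi] -> 12 lines: bvoj fun apqv kkfi ghle jtza uxja byg ctvs xvd aeeru nxbyb
Hunk 3: at line 7 remove [byg,ctvs] add [xkbpr,lime,hqtkg] -> 13 lines: bvoj fun apqv kkfi ghle jtza uxja xkbpr lime hqtkg xvd aeeru nxbyb
Hunk 4: at line 8 remove [hqtkg] add [kmhv,xoc,wmq] -> 15 lines: bvoj fun apqv kkfi ghle jtza uxja xkbpr lime kmhv xoc wmq xvd aeeru nxbyb
Final line count: 15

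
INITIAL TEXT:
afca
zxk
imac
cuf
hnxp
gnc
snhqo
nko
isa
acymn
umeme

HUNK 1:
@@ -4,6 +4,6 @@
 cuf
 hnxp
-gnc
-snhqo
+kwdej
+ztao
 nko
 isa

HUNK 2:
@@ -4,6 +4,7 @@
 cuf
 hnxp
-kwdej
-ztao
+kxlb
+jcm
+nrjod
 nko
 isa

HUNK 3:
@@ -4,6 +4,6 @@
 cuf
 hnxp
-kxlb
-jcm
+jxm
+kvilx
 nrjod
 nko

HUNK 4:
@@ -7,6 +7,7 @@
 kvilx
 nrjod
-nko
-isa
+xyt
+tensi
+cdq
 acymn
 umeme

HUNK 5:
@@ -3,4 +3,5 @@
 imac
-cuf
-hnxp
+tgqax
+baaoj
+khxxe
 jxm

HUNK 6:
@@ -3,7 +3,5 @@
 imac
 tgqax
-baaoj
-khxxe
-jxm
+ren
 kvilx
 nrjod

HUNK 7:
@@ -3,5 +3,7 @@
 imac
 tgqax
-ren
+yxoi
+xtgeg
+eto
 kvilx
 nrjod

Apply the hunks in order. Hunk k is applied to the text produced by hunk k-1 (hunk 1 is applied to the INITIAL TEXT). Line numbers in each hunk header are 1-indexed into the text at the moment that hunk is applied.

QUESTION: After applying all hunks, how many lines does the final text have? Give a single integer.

Answer: 14

Derivation:
Hunk 1: at line 4 remove [gnc,snhqo] add [kwdej,ztao] -> 11 lines: afca zxk imac cuf hnxp kwdej ztao nko isa acymn umeme
Hunk 2: at line 4 remove [kwdej,ztao] add [kxlb,jcm,nrjod] -> 12 lines: afca zxk imac cuf hnxp kxlb jcm nrjod nko isa acymn umeme
Hunk 3: at line 4 remove [kxlb,jcm] add [jxm,kvilx] -> 12 lines: afca zxk imac cuf hnxp jxm kvilx nrjod nko isa acymn umeme
Hunk 4: at line 7 remove [nko,isa] add [xyt,tensi,cdq] -> 13 lines: afca zxk imac cuf hnxp jxm kvilx nrjod xyt tensi cdq acymn umeme
Hunk 5: at line 3 remove [cuf,hnxp] add [tgqax,baaoj,khxxe] -> 14 lines: afca zxk imac tgqax baaoj khxxe jxm kvilx nrjod xyt tensi cdq acymn umeme
Hunk 6: at line 3 remove [baaoj,khxxe,jxm] add [ren] -> 12 lines: afca zxk imac tgqax ren kvilx nrjod xyt tensi cdq acymn umeme
Hunk 7: at line 3 remove [ren] add [yxoi,xtgeg,eto] -> 14 lines: afca zxk imac tgqax yxoi xtgeg eto kvilx nrjod xyt tensi cdq acymn umeme
Final line count: 14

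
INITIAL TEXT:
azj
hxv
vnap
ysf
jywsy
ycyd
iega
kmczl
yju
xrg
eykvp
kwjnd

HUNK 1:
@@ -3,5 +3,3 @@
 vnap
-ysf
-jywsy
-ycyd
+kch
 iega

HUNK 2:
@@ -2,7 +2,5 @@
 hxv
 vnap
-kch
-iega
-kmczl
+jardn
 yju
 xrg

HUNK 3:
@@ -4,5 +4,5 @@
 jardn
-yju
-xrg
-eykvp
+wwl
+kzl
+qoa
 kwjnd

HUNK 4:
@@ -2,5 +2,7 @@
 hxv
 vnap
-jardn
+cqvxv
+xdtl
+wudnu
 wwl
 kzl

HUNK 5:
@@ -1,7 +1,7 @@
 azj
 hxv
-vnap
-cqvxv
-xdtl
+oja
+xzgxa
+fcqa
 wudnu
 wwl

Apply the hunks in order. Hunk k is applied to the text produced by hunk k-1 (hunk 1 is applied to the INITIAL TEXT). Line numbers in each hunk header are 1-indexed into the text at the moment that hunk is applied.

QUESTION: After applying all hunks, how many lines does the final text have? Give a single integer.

Answer: 10

Derivation:
Hunk 1: at line 3 remove [ysf,jywsy,ycyd] add [kch] -> 10 lines: azj hxv vnap kch iega kmczl yju xrg eykvp kwjnd
Hunk 2: at line 2 remove [kch,iega,kmczl] add [jardn] -> 8 lines: azj hxv vnap jardn yju xrg eykvp kwjnd
Hunk 3: at line 4 remove [yju,xrg,eykvp] add [wwl,kzl,qoa] -> 8 lines: azj hxv vnap jardn wwl kzl qoa kwjnd
Hunk 4: at line 2 remove [jardn] add [cqvxv,xdtl,wudnu] -> 10 lines: azj hxv vnap cqvxv xdtl wudnu wwl kzl qoa kwjnd
Hunk 5: at line 1 remove [vnap,cqvxv,xdtl] add [oja,xzgxa,fcqa] -> 10 lines: azj hxv oja xzgxa fcqa wudnu wwl kzl qoa kwjnd
Final line count: 10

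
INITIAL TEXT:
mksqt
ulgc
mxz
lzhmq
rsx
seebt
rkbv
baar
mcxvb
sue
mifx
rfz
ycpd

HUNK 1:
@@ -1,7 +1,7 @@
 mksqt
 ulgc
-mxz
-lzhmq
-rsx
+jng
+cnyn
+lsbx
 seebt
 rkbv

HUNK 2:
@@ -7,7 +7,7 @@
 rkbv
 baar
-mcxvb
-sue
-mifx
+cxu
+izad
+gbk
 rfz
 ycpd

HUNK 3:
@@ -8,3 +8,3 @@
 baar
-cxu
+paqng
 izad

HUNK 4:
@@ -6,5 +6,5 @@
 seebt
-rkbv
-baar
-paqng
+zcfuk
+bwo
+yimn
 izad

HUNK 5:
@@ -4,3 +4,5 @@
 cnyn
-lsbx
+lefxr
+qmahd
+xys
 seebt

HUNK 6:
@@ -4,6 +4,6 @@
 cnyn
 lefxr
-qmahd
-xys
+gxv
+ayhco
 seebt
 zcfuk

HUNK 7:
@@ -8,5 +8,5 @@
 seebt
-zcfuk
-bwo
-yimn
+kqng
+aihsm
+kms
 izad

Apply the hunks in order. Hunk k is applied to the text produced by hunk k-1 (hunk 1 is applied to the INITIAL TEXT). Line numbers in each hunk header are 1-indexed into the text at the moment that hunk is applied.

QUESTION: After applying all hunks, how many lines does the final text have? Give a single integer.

Hunk 1: at line 1 remove [mxz,lzhmq,rsx] add [jng,cnyn,lsbx] -> 13 lines: mksqt ulgc jng cnyn lsbx seebt rkbv baar mcxvb sue mifx rfz ycpd
Hunk 2: at line 7 remove [mcxvb,sue,mifx] add [cxu,izad,gbk] -> 13 lines: mksqt ulgc jng cnyn lsbx seebt rkbv baar cxu izad gbk rfz ycpd
Hunk 3: at line 8 remove [cxu] add [paqng] -> 13 lines: mksqt ulgc jng cnyn lsbx seebt rkbv baar paqng izad gbk rfz ycpd
Hunk 4: at line 6 remove [rkbv,baar,paqng] add [zcfuk,bwo,yimn] -> 13 lines: mksqt ulgc jng cnyn lsbx seebt zcfuk bwo yimn izad gbk rfz ycpd
Hunk 5: at line 4 remove [lsbx] add [lefxr,qmahd,xys] -> 15 lines: mksqt ulgc jng cnyn lefxr qmahd xys seebt zcfuk bwo yimn izad gbk rfz ycpd
Hunk 6: at line 4 remove [qmahd,xys] add [gxv,ayhco] -> 15 lines: mksqt ulgc jng cnyn lefxr gxv ayhco seebt zcfuk bwo yimn izad gbk rfz ycpd
Hunk 7: at line 8 remove [zcfuk,bwo,yimn] add [kqng,aihsm,kms] -> 15 lines: mksqt ulgc jng cnyn lefxr gxv ayhco seebt kqng aihsm kms izad gbk rfz ycpd
Final line count: 15

Answer: 15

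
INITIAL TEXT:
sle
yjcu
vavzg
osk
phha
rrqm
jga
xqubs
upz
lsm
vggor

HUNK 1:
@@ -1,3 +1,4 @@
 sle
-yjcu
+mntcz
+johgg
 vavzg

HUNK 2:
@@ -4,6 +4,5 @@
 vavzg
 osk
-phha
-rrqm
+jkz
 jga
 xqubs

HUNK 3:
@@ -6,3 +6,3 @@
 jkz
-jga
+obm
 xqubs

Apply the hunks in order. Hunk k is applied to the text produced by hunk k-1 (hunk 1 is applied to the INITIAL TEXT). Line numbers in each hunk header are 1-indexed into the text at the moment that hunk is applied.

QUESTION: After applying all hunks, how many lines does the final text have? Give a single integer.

Answer: 11

Derivation:
Hunk 1: at line 1 remove [yjcu] add [mntcz,johgg] -> 12 lines: sle mntcz johgg vavzg osk phha rrqm jga xqubs upz lsm vggor
Hunk 2: at line 4 remove [phha,rrqm] add [jkz] -> 11 lines: sle mntcz johgg vavzg osk jkz jga xqubs upz lsm vggor
Hunk 3: at line 6 remove [jga] add [obm] -> 11 lines: sle mntcz johgg vavzg osk jkz obm xqubs upz lsm vggor
Final line count: 11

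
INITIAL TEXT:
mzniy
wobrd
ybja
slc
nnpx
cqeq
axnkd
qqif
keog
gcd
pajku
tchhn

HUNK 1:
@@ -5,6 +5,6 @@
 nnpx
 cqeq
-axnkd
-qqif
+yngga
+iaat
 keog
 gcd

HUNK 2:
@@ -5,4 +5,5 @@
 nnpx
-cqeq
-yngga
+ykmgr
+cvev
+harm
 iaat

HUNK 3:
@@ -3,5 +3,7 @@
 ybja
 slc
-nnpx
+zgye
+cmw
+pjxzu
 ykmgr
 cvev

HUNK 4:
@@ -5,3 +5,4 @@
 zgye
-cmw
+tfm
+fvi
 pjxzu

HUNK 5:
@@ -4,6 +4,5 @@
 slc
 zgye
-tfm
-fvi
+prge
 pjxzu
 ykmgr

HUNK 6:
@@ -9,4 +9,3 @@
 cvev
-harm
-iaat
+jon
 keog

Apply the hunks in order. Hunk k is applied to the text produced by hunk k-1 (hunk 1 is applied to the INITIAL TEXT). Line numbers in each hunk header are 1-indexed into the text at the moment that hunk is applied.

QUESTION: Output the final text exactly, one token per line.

Hunk 1: at line 5 remove [axnkd,qqif] add [yngga,iaat] -> 12 lines: mzniy wobrd ybja slc nnpx cqeq yngga iaat keog gcd pajku tchhn
Hunk 2: at line 5 remove [cqeq,yngga] add [ykmgr,cvev,harm] -> 13 lines: mzniy wobrd ybja slc nnpx ykmgr cvev harm iaat keog gcd pajku tchhn
Hunk 3: at line 3 remove [nnpx] add [zgye,cmw,pjxzu] -> 15 lines: mzniy wobrd ybja slc zgye cmw pjxzu ykmgr cvev harm iaat keog gcd pajku tchhn
Hunk 4: at line 5 remove [cmw] add [tfm,fvi] -> 16 lines: mzniy wobrd ybja slc zgye tfm fvi pjxzu ykmgr cvev harm iaat keog gcd pajku tchhn
Hunk 5: at line 4 remove [tfm,fvi] add [prge] -> 15 lines: mzniy wobrd ybja slc zgye prge pjxzu ykmgr cvev harm iaat keog gcd pajku tchhn
Hunk 6: at line 9 remove [harm,iaat] add [jon] -> 14 lines: mzniy wobrd ybja slc zgye prge pjxzu ykmgr cvev jon keog gcd pajku tchhn

Answer: mzniy
wobrd
ybja
slc
zgye
prge
pjxzu
ykmgr
cvev
jon
keog
gcd
pajku
tchhn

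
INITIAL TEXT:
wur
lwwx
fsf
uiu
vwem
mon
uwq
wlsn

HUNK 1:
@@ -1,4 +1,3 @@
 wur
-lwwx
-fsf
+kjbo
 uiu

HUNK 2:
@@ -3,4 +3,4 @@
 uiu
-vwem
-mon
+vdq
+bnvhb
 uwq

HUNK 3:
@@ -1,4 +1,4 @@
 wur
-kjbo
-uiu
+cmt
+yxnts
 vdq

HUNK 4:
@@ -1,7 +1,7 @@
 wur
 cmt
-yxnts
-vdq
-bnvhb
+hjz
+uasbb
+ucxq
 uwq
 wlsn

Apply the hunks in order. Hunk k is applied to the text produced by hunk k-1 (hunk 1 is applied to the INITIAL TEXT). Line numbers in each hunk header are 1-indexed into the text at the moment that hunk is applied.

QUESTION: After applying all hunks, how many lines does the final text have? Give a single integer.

Hunk 1: at line 1 remove [lwwx,fsf] add [kjbo] -> 7 lines: wur kjbo uiu vwem mon uwq wlsn
Hunk 2: at line 3 remove [vwem,mon] add [vdq,bnvhb] -> 7 lines: wur kjbo uiu vdq bnvhb uwq wlsn
Hunk 3: at line 1 remove [kjbo,uiu] add [cmt,yxnts] -> 7 lines: wur cmt yxnts vdq bnvhb uwq wlsn
Hunk 4: at line 1 remove [yxnts,vdq,bnvhb] add [hjz,uasbb,ucxq] -> 7 lines: wur cmt hjz uasbb ucxq uwq wlsn
Final line count: 7

Answer: 7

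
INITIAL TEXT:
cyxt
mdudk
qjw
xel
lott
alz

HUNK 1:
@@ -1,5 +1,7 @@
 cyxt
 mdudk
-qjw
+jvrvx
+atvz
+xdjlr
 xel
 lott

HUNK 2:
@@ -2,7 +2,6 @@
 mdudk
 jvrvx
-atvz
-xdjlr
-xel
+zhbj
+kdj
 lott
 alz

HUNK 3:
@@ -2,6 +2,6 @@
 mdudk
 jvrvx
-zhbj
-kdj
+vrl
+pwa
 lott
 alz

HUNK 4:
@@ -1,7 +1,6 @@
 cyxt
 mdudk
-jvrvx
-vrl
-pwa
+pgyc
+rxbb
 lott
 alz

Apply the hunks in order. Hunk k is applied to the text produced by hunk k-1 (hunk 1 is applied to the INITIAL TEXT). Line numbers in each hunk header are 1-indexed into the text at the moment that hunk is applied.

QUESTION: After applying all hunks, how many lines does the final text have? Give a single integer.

Answer: 6

Derivation:
Hunk 1: at line 1 remove [qjw] add [jvrvx,atvz,xdjlr] -> 8 lines: cyxt mdudk jvrvx atvz xdjlr xel lott alz
Hunk 2: at line 2 remove [atvz,xdjlr,xel] add [zhbj,kdj] -> 7 lines: cyxt mdudk jvrvx zhbj kdj lott alz
Hunk 3: at line 2 remove [zhbj,kdj] add [vrl,pwa] -> 7 lines: cyxt mdudk jvrvx vrl pwa lott alz
Hunk 4: at line 1 remove [jvrvx,vrl,pwa] add [pgyc,rxbb] -> 6 lines: cyxt mdudk pgyc rxbb lott alz
Final line count: 6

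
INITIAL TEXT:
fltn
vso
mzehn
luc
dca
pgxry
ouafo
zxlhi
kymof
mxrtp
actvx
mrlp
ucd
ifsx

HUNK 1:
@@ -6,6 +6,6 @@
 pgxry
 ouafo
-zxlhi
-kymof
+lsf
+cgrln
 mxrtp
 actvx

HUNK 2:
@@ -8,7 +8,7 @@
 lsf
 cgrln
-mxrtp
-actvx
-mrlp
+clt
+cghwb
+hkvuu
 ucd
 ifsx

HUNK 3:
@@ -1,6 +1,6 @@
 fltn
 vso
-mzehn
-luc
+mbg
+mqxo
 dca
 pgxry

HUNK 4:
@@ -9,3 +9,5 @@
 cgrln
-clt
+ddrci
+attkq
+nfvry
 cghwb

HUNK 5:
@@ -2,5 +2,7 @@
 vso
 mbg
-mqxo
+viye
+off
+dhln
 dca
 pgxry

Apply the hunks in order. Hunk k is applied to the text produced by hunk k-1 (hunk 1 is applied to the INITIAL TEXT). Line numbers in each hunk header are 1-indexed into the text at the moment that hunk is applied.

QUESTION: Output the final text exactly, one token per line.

Hunk 1: at line 6 remove [zxlhi,kymof] add [lsf,cgrln] -> 14 lines: fltn vso mzehn luc dca pgxry ouafo lsf cgrln mxrtp actvx mrlp ucd ifsx
Hunk 2: at line 8 remove [mxrtp,actvx,mrlp] add [clt,cghwb,hkvuu] -> 14 lines: fltn vso mzehn luc dca pgxry ouafo lsf cgrln clt cghwb hkvuu ucd ifsx
Hunk 3: at line 1 remove [mzehn,luc] add [mbg,mqxo] -> 14 lines: fltn vso mbg mqxo dca pgxry ouafo lsf cgrln clt cghwb hkvuu ucd ifsx
Hunk 4: at line 9 remove [clt] add [ddrci,attkq,nfvry] -> 16 lines: fltn vso mbg mqxo dca pgxry ouafo lsf cgrln ddrci attkq nfvry cghwb hkvuu ucd ifsx
Hunk 5: at line 2 remove [mqxo] add [viye,off,dhln] -> 18 lines: fltn vso mbg viye off dhln dca pgxry ouafo lsf cgrln ddrci attkq nfvry cghwb hkvuu ucd ifsx

Answer: fltn
vso
mbg
viye
off
dhln
dca
pgxry
ouafo
lsf
cgrln
ddrci
attkq
nfvry
cghwb
hkvuu
ucd
ifsx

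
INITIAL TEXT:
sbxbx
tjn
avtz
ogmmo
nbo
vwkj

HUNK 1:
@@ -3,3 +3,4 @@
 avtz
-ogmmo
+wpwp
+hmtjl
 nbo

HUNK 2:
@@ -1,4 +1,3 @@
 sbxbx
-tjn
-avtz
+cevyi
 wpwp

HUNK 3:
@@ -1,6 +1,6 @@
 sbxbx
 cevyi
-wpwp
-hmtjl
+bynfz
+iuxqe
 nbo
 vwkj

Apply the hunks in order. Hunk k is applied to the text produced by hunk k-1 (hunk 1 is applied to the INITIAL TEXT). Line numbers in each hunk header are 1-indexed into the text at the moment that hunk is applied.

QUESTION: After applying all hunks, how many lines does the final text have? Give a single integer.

Hunk 1: at line 3 remove [ogmmo] add [wpwp,hmtjl] -> 7 lines: sbxbx tjn avtz wpwp hmtjl nbo vwkj
Hunk 2: at line 1 remove [tjn,avtz] add [cevyi] -> 6 lines: sbxbx cevyi wpwp hmtjl nbo vwkj
Hunk 3: at line 1 remove [wpwp,hmtjl] add [bynfz,iuxqe] -> 6 lines: sbxbx cevyi bynfz iuxqe nbo vwkj
Final line count: 6

Answer: 6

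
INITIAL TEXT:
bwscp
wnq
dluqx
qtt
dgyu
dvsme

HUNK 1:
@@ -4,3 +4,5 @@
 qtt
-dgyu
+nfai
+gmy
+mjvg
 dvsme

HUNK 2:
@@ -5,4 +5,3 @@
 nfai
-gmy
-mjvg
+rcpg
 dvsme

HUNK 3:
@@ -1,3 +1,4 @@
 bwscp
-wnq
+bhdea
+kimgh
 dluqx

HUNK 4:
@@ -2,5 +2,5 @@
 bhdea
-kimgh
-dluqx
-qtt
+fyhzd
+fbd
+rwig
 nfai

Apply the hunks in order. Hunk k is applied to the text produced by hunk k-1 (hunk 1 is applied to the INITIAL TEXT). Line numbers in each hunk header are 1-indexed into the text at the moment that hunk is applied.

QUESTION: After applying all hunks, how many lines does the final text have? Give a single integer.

Answer: 8

Derivation:
Hunk 1: at line 4 remove [dgyu] add [nfai,gmy,mjvg] -> 8 lines: bwscp wnq dluqx qtt nfai gmy mjvg dvsme
Hunk 2: at line 5 remove [gmy,mjvg] add [rcpg] -> 7 lines: bwscp wnq dluqx qtt nfai rcpg dvsme
Hunk 3: at line 1 remove [wnq] add [bhdea,kimgh] -> 8 lines: bwscp bhdea kimgh dluqx qtt nfai rcpg dvsme
Hunk 4: at line 2 remove [kimgh,dluqx,qtt] add [fyhzd,fbd,rwig] -> 8 lines: bwscp bhdea fyhzd fbd rwig nfai rcpg dvsme
Final line count: 8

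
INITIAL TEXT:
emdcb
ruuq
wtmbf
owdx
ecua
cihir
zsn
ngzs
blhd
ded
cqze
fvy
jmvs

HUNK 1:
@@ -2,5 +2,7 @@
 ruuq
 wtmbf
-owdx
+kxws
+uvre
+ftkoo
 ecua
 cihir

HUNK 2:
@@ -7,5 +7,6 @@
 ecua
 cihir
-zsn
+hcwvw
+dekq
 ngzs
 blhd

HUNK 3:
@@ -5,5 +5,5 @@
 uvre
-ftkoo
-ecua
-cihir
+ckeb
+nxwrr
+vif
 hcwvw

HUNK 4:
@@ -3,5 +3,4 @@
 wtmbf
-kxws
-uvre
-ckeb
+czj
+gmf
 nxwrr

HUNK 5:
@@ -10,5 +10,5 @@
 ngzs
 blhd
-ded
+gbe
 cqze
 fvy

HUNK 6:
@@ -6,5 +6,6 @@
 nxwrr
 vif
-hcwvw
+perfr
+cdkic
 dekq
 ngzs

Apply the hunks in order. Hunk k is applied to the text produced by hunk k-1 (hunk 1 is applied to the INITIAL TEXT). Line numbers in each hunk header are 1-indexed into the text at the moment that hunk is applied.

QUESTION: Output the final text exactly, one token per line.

Hunk 1: at line 2 remove [owdx] add [kxws,uvre,ftkoo] -> 15 lines: emdcb ruuq wtmbf kxws uvre ftkoo ecua cihir zsn ngzs blhd ded cqze fvy jmvs
Hunk 2: at line 7 remove [zsn] add [hcwvw,dekq] -> 16 lines: emdcb ruuq wtmbf kxws uvre ftkoo ecua cihir hcwvw dekq ngzs blhd ded cqze fvy jmvs
Hunk 3: at line 5 remove [ftkoo,ecua,cihir] add [ckeb,nxwrr,vif] -> 16 lines: emdcb ruuq wtmbf kxws uvre ckeb nxwrr vif hcwvw dekq ngzs blhd ded cqze fvy jmvs
Hunk 4: at line 3 remove [kxws,uvre,ckeb] add [czj,gmf] -> 15 lines: emdcb ruuq wtmbf czj gmf nxwrr vif hcwvw dekq ngzs blhd ded cqze fvy jmvs
Hunk 5: at line 10 remove [ded] add [gbe] -> 15 lines: emdcb ruuq wtmbf czj gmf nxwrr vif hcwvw dekq ngzs blhd gbe cqze fvy jmvs
Hunk 6: at line 6 remove [hcwvw] add [perfr,cdkic] -> 16 lines: emdcb ruuq wtmbf czj gmf nxwrr vif perfr cdkic dekq ngzs blhd gbe cqze fvy jmvs

Answer: emdcb
ruuq
wtmbf
czj
gmf
nxwrr
vif
perfr
cdkic
dekq
ngzs
blhd
gbe
cqze
fvy
jmvs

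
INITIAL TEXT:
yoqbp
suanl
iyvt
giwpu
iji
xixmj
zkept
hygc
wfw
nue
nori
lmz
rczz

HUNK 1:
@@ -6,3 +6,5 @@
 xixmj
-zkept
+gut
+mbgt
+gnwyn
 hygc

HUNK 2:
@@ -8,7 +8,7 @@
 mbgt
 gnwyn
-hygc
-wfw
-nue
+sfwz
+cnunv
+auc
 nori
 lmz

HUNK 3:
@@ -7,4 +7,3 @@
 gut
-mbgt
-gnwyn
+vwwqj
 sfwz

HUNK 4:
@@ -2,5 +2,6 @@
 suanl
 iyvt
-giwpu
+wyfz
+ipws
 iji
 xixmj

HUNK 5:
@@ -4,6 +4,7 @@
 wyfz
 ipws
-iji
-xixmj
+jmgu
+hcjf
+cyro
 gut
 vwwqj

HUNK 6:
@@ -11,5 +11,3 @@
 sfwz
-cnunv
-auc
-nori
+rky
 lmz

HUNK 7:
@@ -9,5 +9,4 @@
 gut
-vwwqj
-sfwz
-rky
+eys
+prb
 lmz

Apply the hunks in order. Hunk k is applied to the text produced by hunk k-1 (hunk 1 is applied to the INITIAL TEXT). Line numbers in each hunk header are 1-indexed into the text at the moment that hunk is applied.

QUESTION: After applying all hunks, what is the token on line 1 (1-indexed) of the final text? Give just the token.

Hunk 1: at line 6 remove [zkept] add [gut,mbgt,gnwyn] -> 15 lines: yoqbp suanl iyvt giwpu iji xixmj gut mbgt gnwyn hygc wfw nue nori lmz rczz
Hunk 2: at line 8 remove [hygc,wfw,nue] add [sfwz,cnunv,auc] -> 15 lines: yoqbp suanl iyvt giwpu iji xixmj gut mbgt gnwyn sfwz cnunv auc nori lmz rczz
Hunk 3: at line 7 remove [mbgt,gnwyn] add [vwwqj] -> 14 lines: yoqbp suanl iyvt giwpu iji xixmj gut vwwqj sfwz cnunv auc nori lmz rczz
Hunk 4: at line 2 remove [giwpu] add [wyfz,ipws] -> 15 lines: yoqbp suanl iyvt wyfz ipws iji xixmj gut vwwqj sfwz cnunv auc nori lmz rczz
Hunk 5: at line 4 remove [iji,xixmj] add [jmgu,hcjf,cyro] -> 16 lines: yoqbp suanl iyvt wyfz ipws jmgu hcjf cyro gut vwwqj sfwz cnunv auc nori lmz rczz
Hunk 6: at line 11 remove [cnunv,auc,nori] add [rky] -> 14 lines: yoqbp suanl iyvt wyfz ipws jmgu hcjf cyro gut vwwqj sfwz rky lmz rczz
Hunk 7: at line 9 remove [vwwqj,sfwz,rky] add [eys,prb] -> 13 lines: yoqbp suanl iyvt wyfz ipws jmgu hcjf cyro gut eys prb lmz rczz
Final line 1: yoqbp

Answer: yoqbp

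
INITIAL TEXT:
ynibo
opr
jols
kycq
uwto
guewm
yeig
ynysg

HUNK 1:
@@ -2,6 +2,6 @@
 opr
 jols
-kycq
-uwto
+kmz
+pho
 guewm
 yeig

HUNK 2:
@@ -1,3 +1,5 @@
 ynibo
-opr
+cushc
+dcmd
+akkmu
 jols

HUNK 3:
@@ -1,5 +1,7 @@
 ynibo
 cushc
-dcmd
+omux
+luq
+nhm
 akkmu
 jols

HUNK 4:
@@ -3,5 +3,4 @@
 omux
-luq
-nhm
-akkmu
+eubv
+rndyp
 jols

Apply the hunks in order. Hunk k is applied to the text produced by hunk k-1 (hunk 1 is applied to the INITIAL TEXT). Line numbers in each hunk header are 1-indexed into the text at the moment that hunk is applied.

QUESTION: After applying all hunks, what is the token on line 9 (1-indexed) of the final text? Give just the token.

Answer: guewm

Derivation:
Hunk 1: at line 2 remove [kycq,uwto] add [kmz,pho] -> 8 lines: ynibo opr jols kmz pho guewm yeig ynysg
Hunk 2: at line 1 remove [opr] add [cushc,dcmd,akkmu] -> 10 lines: ynibo cushc dcmd akkmu jols kmz pho guewm yeig ynysg
Hunk 3: at line 1 remove [dcmd] add [omux,luq,nhm] -> 12 lines: ynibo cushc omux luq nhm akkmu jols kmz pho guewm yeig ynysg
Hunk 4: at line 3 remove [luq,nhm,akkmu] add [eubv,rndyp] -> 11 lines: ynibo cushc omux eubv rndyp jols kmz pho guewm yeig ynysg
Final line 9: guewm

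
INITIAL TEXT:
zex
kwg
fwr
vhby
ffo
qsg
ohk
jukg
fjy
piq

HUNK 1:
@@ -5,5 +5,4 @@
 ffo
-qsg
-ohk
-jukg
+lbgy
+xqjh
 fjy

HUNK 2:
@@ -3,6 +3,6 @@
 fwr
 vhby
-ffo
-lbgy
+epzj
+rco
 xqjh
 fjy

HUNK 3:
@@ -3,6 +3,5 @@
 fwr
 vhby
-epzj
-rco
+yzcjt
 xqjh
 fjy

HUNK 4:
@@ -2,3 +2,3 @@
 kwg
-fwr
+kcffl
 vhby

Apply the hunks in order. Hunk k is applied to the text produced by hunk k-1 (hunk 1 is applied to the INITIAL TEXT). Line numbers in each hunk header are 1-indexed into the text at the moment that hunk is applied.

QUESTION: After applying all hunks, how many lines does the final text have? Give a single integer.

Hunk 1: at line 5 remove [qsg,ohk,jukg] add [lbgy,xqjh] -> 9 lines: zex kwg fwr vhby ffo lbgy xqjh fjy piq
Hunk 2: at line 3 remove [ffo,lbgy] add [epzj,rco] -> 9 lines: zex kwg fwr vhby epzj rco xqjh fjy piq
Hunk 3: at line 3 remove [epzj,rco] add [yzcjt] -> 8 lines: zex kwg fwr vhby yzcjt xqjh fjy piq
Hunk 4: at line 2 remove [fwr] add [kcffl] -> 8 lines: zex kwg kcffl vhby yzcjt xqjh fjy piq
Final line count: 8

Answer: 8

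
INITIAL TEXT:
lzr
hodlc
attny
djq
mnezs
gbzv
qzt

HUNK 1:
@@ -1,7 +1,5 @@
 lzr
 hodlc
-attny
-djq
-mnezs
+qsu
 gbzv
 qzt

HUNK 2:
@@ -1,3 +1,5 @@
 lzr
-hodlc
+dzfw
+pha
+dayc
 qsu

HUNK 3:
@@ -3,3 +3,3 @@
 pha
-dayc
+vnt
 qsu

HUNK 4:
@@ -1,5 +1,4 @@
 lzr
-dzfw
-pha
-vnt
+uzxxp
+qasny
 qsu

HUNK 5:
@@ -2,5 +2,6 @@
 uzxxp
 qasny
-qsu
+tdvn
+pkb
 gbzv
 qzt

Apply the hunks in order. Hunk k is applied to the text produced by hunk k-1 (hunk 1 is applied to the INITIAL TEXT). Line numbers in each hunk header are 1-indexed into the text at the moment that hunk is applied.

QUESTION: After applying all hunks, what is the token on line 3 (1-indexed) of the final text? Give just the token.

Hunk 1: at line 1 remove [attny,djq,mnezs] add [qsu] -> 5 lines: lzr hodlc qsu gbzv qzt
Hunk 2: at line 1 remove [hodlc] add [dzfw,pha,dayc] -> 7 lines: lzr dzfw pha dayc qsu gbzv qzt
Hunk 3: at line 3 remove [dayc] add [vnt] -> 7 lines: lzr dzfw pha vnt qsu gbzv qzt
Hunk 4: at line 1 remove [dzfw,pha,vnt] add [uzxxp,qasny] -> 6 lines: lzr uzxxp qasny qsu gbzv qzt
Hunk 5: at line 2 remove [qsu] add [tdvn,pkb] -> 7 lines: lzr uzxxp qasny tdvn pkb gbzv qzt
Final line 3: qasny

Answer: qasny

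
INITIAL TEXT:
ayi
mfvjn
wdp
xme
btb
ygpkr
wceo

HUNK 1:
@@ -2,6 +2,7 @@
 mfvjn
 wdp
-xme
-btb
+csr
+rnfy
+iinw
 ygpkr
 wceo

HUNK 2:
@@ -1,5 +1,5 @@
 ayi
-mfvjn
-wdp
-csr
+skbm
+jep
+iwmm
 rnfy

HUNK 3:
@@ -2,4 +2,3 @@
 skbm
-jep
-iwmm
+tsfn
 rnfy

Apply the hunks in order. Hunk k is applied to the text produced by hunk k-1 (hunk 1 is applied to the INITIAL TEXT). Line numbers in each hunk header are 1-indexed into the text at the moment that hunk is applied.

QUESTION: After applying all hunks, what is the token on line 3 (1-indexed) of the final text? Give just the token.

Answer: tsfn

Derivation:
Hunk 1: at line 2 remove [xme,btb] add [csr,rnfy,iinw] -> 8 lines: ayi mfvjn wdp csr rnfy iinw ygpkr wceo
Hunk 2: at line 1 remove [mfvjn,wdp,csr] add [skbm,jep,iwmm] -> 8 lines: ayi skbm jep iwmm rnfy iinw ygpkr wceo
Hunk 3: at line 2 remove [jep,iwmm] add [tsfn] -> 7 lines: ayi skbm tsfn rnfy iinw ygpkr wceo
Final line 3: tsfn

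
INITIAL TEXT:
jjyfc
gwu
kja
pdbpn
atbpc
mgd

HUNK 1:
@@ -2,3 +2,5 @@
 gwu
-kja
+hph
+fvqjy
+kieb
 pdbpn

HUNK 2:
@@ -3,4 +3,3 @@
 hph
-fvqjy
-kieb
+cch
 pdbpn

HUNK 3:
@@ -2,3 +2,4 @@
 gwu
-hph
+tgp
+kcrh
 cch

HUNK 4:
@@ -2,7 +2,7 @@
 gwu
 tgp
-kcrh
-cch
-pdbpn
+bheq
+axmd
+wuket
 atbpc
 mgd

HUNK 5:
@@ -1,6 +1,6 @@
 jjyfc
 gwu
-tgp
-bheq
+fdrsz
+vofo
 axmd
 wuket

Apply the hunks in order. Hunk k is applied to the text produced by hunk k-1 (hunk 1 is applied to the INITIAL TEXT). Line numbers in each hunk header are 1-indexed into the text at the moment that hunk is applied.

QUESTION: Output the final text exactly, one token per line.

Hunk 1: at line 2 remove [kja] add [hph,fvqjy,kieb] -> 8 lines: jjyfc gwu hph fvqjy kieb pdbpn atbpc mgd
Hunk 2: at line 3 remove [fvqjy,kieb] add [cch] -> 7 lines: jjyfc gwu hph cch pdbpn atbpc mgd
Hunk 3: at line 2 remove [hph] add [tgp,kcrh] -> 8 lines: jjyfc gwu tgp kcrh cch pdbpn atbpc mgd
Hunk 4: at line 2 remove [kcrh,cch,pdbpn] add [bheq,axmd,wuket] -> 8 lines: jjyfc gwu tgp bheq axmd wuket atbpc mgd
Hunk 5: at line 1 remove [tgp,bheq] add [fdrsz,vofo] -> 8 lines: jjyfc gwu fdrsz vofo axmd wuket atbpc mgd

Answer: jjyfc
gwu
fdrsz
vofo
axmd
wuket
atbpc
mgd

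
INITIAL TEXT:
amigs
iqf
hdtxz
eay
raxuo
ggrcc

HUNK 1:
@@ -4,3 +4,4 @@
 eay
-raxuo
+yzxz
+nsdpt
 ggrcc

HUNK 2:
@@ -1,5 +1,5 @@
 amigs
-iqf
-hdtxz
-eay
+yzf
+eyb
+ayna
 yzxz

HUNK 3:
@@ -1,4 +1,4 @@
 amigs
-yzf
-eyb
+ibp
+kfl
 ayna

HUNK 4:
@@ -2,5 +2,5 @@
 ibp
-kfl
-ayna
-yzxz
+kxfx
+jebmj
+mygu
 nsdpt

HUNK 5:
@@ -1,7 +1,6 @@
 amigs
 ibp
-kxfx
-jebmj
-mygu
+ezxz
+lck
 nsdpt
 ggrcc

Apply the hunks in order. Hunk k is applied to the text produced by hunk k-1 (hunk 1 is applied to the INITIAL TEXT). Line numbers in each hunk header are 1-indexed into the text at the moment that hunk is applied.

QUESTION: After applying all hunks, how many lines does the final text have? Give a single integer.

Hunk 1: at line 4 remove [raxuo] add [yzxz,nsdpt] -> 7 lines: amigs iqf hdtxz eay yzxz nsdpt ggrcc
Hunk 2: at line 1 remove [iqf,hdtxz,eay] add [yzf,eyb,ayna] -> 7 lines: amigs yzf eyb ayna yzxz nsdpt ggrcc
Hunk 3: at line 1 remove [yzf,eyb] add [ibp,kfl] -> 7 lines: amigs ibp kfl ayna yzxz nsdpt ggrcc
Hunk 4: at line 2 remove [kfl,ayna,yzxz] add [kxfx,jebmj,mygu] -> 7 lines: amigs ibp kxfx jebmj mygu nsdpt ggrcc
Hunk 5: at line 1 remove [kxfx,jebmj,mygu] add [ezxz,lck] -> 6 lines: amigs ibp ezxz lck nsdpt ggrcc
Final line count: 6

Answer: 6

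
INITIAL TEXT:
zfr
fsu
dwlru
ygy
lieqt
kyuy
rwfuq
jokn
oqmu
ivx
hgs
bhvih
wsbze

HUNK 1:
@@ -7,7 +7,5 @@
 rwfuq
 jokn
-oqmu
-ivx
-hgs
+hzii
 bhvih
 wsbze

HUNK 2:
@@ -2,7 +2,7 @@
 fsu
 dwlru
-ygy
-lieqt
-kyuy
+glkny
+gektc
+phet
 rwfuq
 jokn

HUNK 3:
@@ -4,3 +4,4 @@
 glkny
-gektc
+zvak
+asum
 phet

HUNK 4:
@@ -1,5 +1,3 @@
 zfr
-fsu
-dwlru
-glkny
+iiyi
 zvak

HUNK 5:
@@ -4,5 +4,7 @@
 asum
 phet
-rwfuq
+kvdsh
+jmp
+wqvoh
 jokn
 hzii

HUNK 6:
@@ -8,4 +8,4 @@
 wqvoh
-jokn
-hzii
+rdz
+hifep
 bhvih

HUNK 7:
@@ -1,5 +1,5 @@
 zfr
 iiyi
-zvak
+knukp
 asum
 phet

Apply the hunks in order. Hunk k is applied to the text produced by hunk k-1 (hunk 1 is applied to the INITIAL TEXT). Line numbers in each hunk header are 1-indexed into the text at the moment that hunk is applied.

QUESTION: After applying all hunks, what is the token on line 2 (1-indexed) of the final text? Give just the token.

Hunk 1: at line 7 remove [oqmu,ivx,hgs] add [hzii] -> 11 lines: zfr fsu dwlru ygy lieqt kyuy rwfuq jokn hzii bhvih wsbze
Hunk 2: at line 2 remove [ygy,lieqt,kyuy] add [glkny,gektc,phet] -> 11 lines: zfr fsu dwlru glkny gektc phet rwfuq jokn hzii bhvih wsbze
Hunk 3: at line 4 remove [gektc] add [zvak,asum] -> 12 lines: zfr fsu dwlru glkny zvak asum phet rwfuq jokn hzii bhvih wsbze
Hunk 4: at line 1 remove [fsu,dwlru,glkny] add [iiyi] -> 10 lines: zfr iiyi zvak asum phet rwfuq jokn hzii bhvih wsbze
Hunk 5: at line 4 remove [rwfuq] add [kvdsh,jmp,wqvoh] -> 12 lines: zfr iiyi zvak asum phet kvdsh jmp wqvoh jokn hzii bhvih wsbze
Hunk 6: at line 8 remove [jokn,hzii] add [rdz,hifep] -> 12 lines: zfr iiyi zvak asum phet kvdsh jmp wqvoh rdz hifep bhvih wsbze
Hunk 7: at line 1 remove [zvak] add [knukp] -> 12 lines: zfr iiyi knukp asum phet kvdsh jmp wqvoh rdz hifep bhvih wsbze
Final line 2: iiyi

Answer: iiyi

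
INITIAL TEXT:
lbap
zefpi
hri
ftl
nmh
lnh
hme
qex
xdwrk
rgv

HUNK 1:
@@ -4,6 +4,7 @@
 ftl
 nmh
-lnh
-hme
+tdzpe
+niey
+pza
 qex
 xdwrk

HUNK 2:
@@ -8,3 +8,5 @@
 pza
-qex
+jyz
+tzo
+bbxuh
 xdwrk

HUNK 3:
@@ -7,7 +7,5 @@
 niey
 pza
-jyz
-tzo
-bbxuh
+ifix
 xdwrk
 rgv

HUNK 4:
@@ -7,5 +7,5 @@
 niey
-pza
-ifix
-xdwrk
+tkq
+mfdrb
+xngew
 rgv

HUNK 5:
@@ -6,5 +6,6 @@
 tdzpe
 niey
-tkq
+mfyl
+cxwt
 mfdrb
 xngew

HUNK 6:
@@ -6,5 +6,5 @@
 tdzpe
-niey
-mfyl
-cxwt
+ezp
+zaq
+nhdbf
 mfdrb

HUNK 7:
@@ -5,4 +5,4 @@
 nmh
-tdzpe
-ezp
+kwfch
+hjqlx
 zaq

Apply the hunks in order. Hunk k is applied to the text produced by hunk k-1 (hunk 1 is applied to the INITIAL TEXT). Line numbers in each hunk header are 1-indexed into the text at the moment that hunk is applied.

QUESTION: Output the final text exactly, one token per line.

Hunk 1: at line 4 remove [lnh,hme] add [tdzpe,niey,pza] -> 11 lines: lbap zefpi hri ftl nmh tdzpe niey pza qex xdwrk rgv
Hunk 2: at line 8 remove [qex] add [jyz,tzo,bbxuh] -> 13 lines: lbap zefpi hri ftl nmh tdzpe niey pza jyz tzo bbxuh xdwrk rgv
Hunk 3: at line 7 remove [jyz,tzo,bbxuh] add [ifix] -> 11 lines: lbap zefpi hri ftl nmh tdzpe niey pza ifix xdwrk rgv
Hunk 4: at line 7 remove [pza,ifix,xdwrk] add [tkq,mfdrb,xngew] -> 11 lines: lbap zefpi hri ftl nmh tdzpe niey tkq mfdrb xngew rgv
Hunk 5: at line 6 remove [tkq] add [mfyl,cxwt] -> 12 lines: lbap zefpi hri ftl nmh tdzpe niey mfyl cxwt mfdrb xngew rgv
Hunk 6: at line 6 remove [niey,mfyl,cxwt] add [ezp,zaq,nhdbf] -> 12 lines: lbap zefpi hri ftl nmh tdzpe ezp zaq nhdbf mfdrb xngew rgv
Hunk 7: at line 5 remove [tdzpe,ezp] add [kwfch,hjqlx] -> 12 lines: lbap zefpi hri ftl nmh kwfch hjqlx zaq nhdbf mfdrb xngew rgv

Answer: lbap
zefpi
hri
ftl
nmh
kwfch
hjqlx
zaq
nhdbf
mfdrb
xngew
rgv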